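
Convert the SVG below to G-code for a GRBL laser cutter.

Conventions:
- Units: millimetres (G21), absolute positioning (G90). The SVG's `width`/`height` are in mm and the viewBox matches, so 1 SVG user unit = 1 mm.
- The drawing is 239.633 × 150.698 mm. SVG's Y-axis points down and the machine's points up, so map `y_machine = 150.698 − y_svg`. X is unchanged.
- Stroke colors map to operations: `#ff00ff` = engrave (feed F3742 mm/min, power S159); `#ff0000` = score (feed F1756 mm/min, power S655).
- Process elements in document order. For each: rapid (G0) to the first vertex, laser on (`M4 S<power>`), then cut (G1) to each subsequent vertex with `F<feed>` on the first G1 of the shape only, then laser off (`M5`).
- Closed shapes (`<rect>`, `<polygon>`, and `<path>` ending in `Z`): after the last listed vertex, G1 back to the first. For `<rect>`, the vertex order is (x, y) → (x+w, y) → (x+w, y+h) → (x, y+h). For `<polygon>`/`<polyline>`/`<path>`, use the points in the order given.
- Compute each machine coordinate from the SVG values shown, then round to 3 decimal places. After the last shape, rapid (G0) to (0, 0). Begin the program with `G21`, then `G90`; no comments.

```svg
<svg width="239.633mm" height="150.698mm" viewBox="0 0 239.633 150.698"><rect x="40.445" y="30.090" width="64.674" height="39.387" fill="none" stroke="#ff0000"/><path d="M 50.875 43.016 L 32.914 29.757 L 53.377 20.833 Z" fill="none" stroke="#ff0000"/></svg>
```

G21
G90
G0 X40.445 Y120.608
M4 S655
G1 X105.119 Y120.608 F1756
G1 X105.119 Y81.221
G1 X40.445 Y81.221
G1 X40.445 Y120.608
M5
G0 X50.875 Y107.682
M4 S655
G1 X32.914 Y120.941 F1756
G1 X53.377 Y129.865
G1 X50.875 Y107.682
M5
G0 X0.000 Y0.000

viewBox `0 0 239.633 150.698` with mm width/height → 1 unit = 1 mm. Flip: y_m = 150.698 − y_svg.

**Shape 1** — `<rect>` rectangle, stroke `#ff0000` → score (S655, F1756). Machine vertices: (40.445,120.608) → (105.119,120.608) → (105.119,81.221) → (40.445,81.221) → (40.445,120.608). Closed: final G1 returns to the first vertex.

**Shape 2** — `<path>` regular polygon, stroke `#ff0000` → score (S655, F1756). Machine vertices: (50.875,107.682) → (32.914,120.941) → (53.377,129.865) → (50.875,107.682). Closed: final G1 returns to the first vertex.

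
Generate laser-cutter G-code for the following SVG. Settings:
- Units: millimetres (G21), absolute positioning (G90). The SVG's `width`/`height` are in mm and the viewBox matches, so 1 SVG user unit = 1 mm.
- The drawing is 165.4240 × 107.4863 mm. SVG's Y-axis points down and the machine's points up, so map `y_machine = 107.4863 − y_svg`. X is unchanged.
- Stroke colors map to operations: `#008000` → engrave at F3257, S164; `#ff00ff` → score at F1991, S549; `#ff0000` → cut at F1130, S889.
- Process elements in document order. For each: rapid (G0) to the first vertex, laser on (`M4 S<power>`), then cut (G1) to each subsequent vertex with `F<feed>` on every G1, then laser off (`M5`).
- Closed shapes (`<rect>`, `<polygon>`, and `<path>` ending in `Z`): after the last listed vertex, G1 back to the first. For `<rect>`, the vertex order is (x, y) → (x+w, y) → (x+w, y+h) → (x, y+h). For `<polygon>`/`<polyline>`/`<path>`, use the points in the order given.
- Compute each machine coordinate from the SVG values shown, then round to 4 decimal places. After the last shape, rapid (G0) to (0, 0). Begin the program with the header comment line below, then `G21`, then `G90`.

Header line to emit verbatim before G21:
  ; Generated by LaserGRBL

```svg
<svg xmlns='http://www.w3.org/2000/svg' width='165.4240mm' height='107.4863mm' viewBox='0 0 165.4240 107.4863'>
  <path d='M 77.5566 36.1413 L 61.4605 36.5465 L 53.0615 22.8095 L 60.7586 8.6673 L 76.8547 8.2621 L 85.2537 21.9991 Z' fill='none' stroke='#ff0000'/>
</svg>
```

; Generated by LaserGRBL
G21
G90
G0 X77.5566 Y71.3450
M4 S889
G1 X61.4605 Y70.9398 F1130
G1 X53.0615 Y84.6768 F1130
G1 X60.7586 Y98.8190 F1130
G1 X76.8547 Y99.2242 F1130
G1 X85.2537 Y85.4872 F1130
G1 X77.5566 Y71.3450 F1130
M5
G0 X0.0000 Y0.0000

1 u = 1 mm; y_m = 107.4863 − y.

[1] `<path>` regular polygon, #ff0000→cut S889 F1130: (77.5566,71.3450) → (61.4605,70.9398) → (53.0615,84.6768) → (60.7586,98.8190) → (76.8547,99.2242) → (85.2537,85.4872) → (77.5566,71.3450) (closed)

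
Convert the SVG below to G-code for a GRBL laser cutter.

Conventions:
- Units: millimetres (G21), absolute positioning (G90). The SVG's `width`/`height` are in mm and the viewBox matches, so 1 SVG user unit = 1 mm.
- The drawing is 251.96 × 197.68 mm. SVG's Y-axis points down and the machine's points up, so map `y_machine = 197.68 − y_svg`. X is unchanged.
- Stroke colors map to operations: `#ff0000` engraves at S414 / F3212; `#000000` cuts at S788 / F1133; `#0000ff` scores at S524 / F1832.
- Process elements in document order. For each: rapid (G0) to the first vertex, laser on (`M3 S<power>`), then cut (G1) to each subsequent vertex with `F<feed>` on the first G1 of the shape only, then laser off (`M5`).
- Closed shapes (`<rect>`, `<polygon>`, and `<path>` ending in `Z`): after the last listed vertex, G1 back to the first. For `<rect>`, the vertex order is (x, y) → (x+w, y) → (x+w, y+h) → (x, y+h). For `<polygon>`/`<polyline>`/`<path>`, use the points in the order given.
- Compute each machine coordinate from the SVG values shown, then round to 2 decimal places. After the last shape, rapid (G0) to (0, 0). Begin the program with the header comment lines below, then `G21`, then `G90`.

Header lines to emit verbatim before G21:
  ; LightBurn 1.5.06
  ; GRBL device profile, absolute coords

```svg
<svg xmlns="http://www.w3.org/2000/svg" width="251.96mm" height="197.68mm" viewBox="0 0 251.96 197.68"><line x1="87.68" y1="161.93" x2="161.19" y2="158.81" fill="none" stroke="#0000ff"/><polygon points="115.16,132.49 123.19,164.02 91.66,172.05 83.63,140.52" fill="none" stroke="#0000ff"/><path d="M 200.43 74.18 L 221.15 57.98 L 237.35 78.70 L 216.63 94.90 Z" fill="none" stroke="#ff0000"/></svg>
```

viewBox `0 0 251.96 197.68` with mm width/height → 1 unit = 1 mm. Flip: y_m = 197.68 − y_svg.

**Shape 1** — `<line>` line segment, stroke `#0000ff` → score (S524, F1832). Machine vertices: (87.68,35.75) → (161.19,38.87). Open path.

**Shape 2** — `<polygon>` regular polygon, stroke `#0000ff` → score (S524, F1832). Machine vertices: (115.16,65.19) → (123.19,33.66) → (91.66,25.63) → (83.63,57.16) → (115.16,65.19). Closed: final G1 returns to the first vertex.

**Shape 3** — `<path>` regular polygon, stroke `#ff0000` → engrave (S414, F3212). Machine vertices: (200.43,123.50) → (221.15,139.70) → (237.35,118.98) → (216.63,102.78) → (200.43,123.50). Closed: final G1 returns to the first vertex.

; LightBurn 1.5.06
; GRBL device profile, absolute coords
G21
G90
G0 X87.68 Y35.75
M3 S524
G1 X161.19 Y38.87 F1832
M5
G0 X115.16 Y65.19
M3 S524
G1 X123.19 Y33.66 F1832
G1 X91.66 Y25.63
G1 X83.63 Y57.16
G1 X115.16 Y65.19
M5
G0 X200.43 Y123.50
M3 S414
G1 X221.15 Y139.70 F3212
G1 X237.35 Y118.98
G1 X216.63 Y102.78
G1 X200.43 Y123.50
M5
G0 X0.00 Y0.00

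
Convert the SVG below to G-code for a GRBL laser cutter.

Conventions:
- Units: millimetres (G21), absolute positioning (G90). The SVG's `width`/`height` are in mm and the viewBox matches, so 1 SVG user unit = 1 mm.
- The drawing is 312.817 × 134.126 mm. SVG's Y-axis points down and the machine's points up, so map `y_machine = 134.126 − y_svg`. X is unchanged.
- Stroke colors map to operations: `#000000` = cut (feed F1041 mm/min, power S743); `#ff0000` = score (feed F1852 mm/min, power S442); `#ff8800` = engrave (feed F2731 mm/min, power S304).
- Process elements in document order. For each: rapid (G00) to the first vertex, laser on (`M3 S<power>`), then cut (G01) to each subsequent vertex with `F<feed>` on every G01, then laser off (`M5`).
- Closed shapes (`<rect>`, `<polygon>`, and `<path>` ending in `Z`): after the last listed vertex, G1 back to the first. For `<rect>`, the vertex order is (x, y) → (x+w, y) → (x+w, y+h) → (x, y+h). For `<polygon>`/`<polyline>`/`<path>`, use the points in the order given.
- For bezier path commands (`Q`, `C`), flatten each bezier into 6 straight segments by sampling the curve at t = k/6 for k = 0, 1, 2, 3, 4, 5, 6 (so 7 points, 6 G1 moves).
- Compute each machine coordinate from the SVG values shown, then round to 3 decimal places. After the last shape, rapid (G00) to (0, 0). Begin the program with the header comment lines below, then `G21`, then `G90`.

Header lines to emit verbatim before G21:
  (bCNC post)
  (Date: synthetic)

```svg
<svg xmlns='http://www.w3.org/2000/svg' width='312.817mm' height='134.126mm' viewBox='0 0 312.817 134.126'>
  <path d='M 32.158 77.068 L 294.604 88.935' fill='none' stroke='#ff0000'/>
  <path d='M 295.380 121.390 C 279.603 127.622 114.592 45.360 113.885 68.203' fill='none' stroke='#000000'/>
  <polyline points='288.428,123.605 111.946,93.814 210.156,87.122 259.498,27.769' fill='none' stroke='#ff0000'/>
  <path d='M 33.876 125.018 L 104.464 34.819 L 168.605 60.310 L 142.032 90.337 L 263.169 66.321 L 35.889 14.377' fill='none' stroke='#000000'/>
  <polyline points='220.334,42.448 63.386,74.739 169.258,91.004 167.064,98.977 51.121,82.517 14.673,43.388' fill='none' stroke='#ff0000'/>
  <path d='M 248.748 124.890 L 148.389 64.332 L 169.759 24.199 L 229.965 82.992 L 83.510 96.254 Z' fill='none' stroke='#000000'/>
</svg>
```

(bCNC post)
(Date: synthetic)
G21
G90
G00 X32.158 Y57.058
M3 S442
G01 X294.604 Y45.191 F1852
M5
G00 X295.380 Y12.736
M3 S743
G01 X276.507 Y16.098 F1041
G01 X241.471 Y28.832 F1041
G01 X198.981 Y45.559 F1041
G01 X157.747 Y60.901 F1041
G01 X126.479 Y69.482 F1041
G01 X113.885 Y65.923 F1041
M5
G00 X288.428 Y10.521
M3 S442
G01 X111.946 Y40.312 F1852
G01 X210.156 Y47.004 F1852
G01 X259.498 Y106.357 F1852
M5
G00 X33.876 Y9.108
M3 S743
G01 X104.464 Y99.307 F1041
G01 X168.605 Y73.816 F1041
G01 X142.032 Y43.789 F1041
G01 X263.169 Y67.805 F1041
G01 X35.889 Y119.749 F1041
M5
G00 X220.334 Y91.678
M3 S442
G01 X63.386 Y59.387 F1852
G01 X169.258 Y43.122 F1852
G01 X167.064 Y35.149 F1852
G01 X51.121 Y51.609 F1852
G01 X14.673 Y90.738 F1852
M5
G00 X248.748 Y9.236
M3 S743
G01 X148.389 Y69.794 F1041
G01 X169.759 Y109.927 F1041
G01 X229.965 Y51.134 F1041
G01 X83.510 Y37.872 F1041
G01 X248.748 Y9.236 F1041
M5
G00 X0.000 Y0.000

viewBox `0 0 312.817 134.126` with mm width/height → 1 unit = 1 mm. Flip: y_m = 134.126 − y_svg.

**Shape 1** — `<path>` line segment, stroke `#ff0000` → score (S442, F1852). Machine vertices: (32.158,57.058) → (294.604,45.191). Open path.

**Shape 2** — `<path>` cubic bezier, stroke `#000000` → cut (S743, F1041). Control points (SVG): P0=(295.380,121.390), P1=(279.603,127.622), P2=(114.592,45.360), P3=(113.885,68.203); sampled at t=k/6. Machine vertices: (295.380,12.736) → (276.507,16.098) → (241.471,28.832) → (198.981,45.559) → (157.747,60.901) → (126.479,69.482) → (113.885,65.923). Open path.

**Shape 3** — `<polyline>` open polyline, stroke `#ff0000` → score (S442, F1852). Machine vertices: (288.428,10.521) → (111.946,40.312) → (210.156,47.004) → (259.498,106.357). Open path.

**Shape 4** — `<path>` open polyline, stroke `#000000` → cut (S743, F1041). Machine vertices: (33.876,9.108) → (104.464,99.307) → (168.605,73.816) → (142.032,43.789) → (263.169,67.805) → (35.889,119.749). Open path.

**Shape 5** — `<polyline>` open polyline, stroke `#ff0000` → score (S442, F1852). Machine vertices: (220.334,91.678) → (63.386,59.387) → (169.258,43.122) → (167.064,35.149) → (51.121,51.609) → (14.673,90.738). Open path.

**Shape 6** — `<path>` closed polygon, stroke `#000000` → cut (S743, F1041). Machine vertices: (248.748,9.236) → (148.389,69.794) → (169.759,109.927) → (229.965,51.134) → (83.510,37.872) → (248.748,9.236). Closed: final G1 returns to the first vertex.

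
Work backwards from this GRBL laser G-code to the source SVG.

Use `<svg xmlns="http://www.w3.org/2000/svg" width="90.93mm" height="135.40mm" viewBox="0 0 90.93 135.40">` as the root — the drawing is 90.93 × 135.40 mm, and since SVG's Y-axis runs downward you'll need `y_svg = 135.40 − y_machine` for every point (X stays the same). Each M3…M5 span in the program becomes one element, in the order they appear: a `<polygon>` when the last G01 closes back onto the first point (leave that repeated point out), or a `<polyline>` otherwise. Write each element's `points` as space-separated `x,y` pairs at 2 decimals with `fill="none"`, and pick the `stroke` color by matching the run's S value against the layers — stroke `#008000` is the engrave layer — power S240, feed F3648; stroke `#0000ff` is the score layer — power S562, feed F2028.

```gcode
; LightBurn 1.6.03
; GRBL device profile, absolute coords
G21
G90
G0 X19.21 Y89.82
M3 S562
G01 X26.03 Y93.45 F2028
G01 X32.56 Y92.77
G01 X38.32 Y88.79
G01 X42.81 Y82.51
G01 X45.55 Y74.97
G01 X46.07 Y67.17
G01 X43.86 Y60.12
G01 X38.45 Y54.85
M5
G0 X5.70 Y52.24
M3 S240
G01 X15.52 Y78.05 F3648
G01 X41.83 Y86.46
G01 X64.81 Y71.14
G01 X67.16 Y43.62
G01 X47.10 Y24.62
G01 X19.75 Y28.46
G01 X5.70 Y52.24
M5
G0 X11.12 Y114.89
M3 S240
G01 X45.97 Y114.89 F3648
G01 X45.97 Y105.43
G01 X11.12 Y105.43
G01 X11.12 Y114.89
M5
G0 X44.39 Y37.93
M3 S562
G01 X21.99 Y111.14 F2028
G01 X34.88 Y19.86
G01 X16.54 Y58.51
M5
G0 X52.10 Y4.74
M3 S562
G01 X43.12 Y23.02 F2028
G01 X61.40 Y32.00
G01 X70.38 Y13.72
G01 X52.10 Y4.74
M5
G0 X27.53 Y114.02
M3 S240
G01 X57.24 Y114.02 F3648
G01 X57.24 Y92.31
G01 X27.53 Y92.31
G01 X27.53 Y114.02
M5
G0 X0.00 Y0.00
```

<svg xmlns="http://www.w3.org/2000/svg" width="90.93mm" height="135.40mm" viewBox="0 0 90.93 135.40">
  <polyline points="19.21,45.58 26.03,41.95 32.56,42.63 38.32,46.61 42.81,52.89 45.55,60.43 46.07,68.23 43.86,75.28 38.45,80.55" fill="none" stroke="#0000ff"/>
  <polygon points="5.70,83.16 15.52,57.35 41.83,48.94 64.81,64.26 67.16,91.78 47.10,110.78 19.75,106.94" fill="none" stroke="#008000"/>
  <polygon points="11.12,20.51 45.97,20.51 45.97,29.97 11.12,29.97" fill="none" stroke="#008000"/>
  <polyline points="44.39,97.47 21.99,24.26 34.88,115.54 16.54,76.89" fill="none" stroke="#0000ff"/>
  <polygon points="52.10,130.66 43.12,112.38 61.40,103.40 70.38,121.68" fill="none" stroke="#0000ff"/>
  <polygon points="27.53,21.38 57.24,21.38 57.24,43.09 27.53,43.09" fill="none" stroke="#008000"/>
</svg>

Each laser-on run becomes one SVG element. Flip Y back into SVG space with y_svg = 135.40 − y_machine.

Run 1: the run's S562 means `#0000ff` (score). The run is open, so emit a `<polyline>` with points (Y-flipped): 19.21,45.58 26.03,41.95 32.56,42.63 38.32,46.61 42.81,52.89 45.55,60.43 46.07,68.23 43.86,75.28 38.45,80.55.

Run 2: the run's S240 means `#008000` (engrave). The run returns to its start, so emit a `<polygon>` with points (Y-flipped): 5.70,83.16 15.52,57.35 41.83,48.94 64.81,64.26 67.16,91.78 47.10,110.78 19.75,106.94.

Run 3: power S240 maps to stroke `#008000` (engrave). The run returns to its start, so emit a `<polygon>` with points (Y-flipped): 11.12,20.51 45.97,20.51 45.97,29.97 11.12,29.97.

Run 4: the run's S562 means `#0000ff` (score). The run is open, so emit a `<polyline>` with points (Y-flipped): 44.39,97.47 21.99,24.26 34.88,115.54 16.54,76.89.

Run 5: the run's S562 means `#0000ff` (score). The run returns to its start, so emit a `<polygon>` with points (Y-flipped): 52.10,130.66 43.12,112.38 61.40,103.40 70.38,121.68.

Run 6: S240 ⇒ engrave layer `#008000`. The run returns to its start, so emit a `<polygon>` with points (Y-flipped): 27.53,21.38 57.24,21.38 57.24,43.09 27.53,43.09.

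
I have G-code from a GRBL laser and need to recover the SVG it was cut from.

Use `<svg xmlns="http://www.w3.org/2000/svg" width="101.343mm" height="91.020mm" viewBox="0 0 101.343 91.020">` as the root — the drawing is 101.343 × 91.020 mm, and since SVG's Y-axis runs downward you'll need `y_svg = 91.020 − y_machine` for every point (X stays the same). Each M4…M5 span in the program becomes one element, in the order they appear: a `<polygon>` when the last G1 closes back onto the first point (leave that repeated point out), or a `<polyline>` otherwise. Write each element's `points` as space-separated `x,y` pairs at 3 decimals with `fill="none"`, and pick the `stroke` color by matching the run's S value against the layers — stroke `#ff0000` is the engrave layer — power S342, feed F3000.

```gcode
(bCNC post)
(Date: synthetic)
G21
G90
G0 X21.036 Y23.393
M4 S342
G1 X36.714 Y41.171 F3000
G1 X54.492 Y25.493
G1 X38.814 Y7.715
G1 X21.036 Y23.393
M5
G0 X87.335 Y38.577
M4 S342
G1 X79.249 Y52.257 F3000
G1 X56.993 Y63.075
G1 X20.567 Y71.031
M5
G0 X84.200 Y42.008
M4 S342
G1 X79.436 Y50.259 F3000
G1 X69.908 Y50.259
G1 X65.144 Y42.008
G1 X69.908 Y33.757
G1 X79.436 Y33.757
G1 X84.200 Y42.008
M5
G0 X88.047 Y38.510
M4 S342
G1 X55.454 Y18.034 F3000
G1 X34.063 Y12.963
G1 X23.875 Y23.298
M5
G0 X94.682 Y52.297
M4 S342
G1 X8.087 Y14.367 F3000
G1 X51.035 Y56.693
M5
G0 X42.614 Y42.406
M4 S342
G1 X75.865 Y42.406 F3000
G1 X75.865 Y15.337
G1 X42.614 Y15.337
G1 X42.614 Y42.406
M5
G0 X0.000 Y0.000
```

Each laser-on run becomes one SVG element. Flip Y back into SVG space with y_svg = 91.020 − y_machine. Every run uses S342, so all elements get stroke `#ff0000` (engrave).

Run 1: The run returns to its start, so emit a `<polygon>` with points (Y-flipped): 21.036,67.627 36.714,49.849 54.492,65.527 38.814,83.305.

Run 2: The run is open, so emit a `<polyline>` with points (Y-flipped): 87.335,52.443 79.249,38.763 56.993,27.945 20.567,19.989.

Run 3: The run returns to its start, so emit a `<polygon>` with points (Y-flipped): 84.200,49.012 79.436,40.761 69.908,40.761 65.144,49.012 69.908,57.263 79.436,57.263.

Run 4: The run is open, so emit a `<polyline>` with points (Y-flipped): 88.047,52.510 55.454,72.986 34.063,78.057 23.875,67.722.

Run 5: The run is open, so emit a `<polyline>` with points (Y-flipped): 94.682,38.723 8.087,76.653 51.035,34.327.

Run 6: The run returns to its start, so emit a `<polygon>` with points (Y-flipped): 42.614,48.614 75.865,48.614 75.865,75.683 42.614,75.683.

<svg xmlns="http://www.w3.org/2000/svg" width="101.343mm" height="91.020mm" viewBox="0 0 101.343 91.020">
  <polygon points="21.036,67.627 36.714,49.849 54.492,65.527 38.814,83.305" fill="none" stroke="#ff0000"/>
  <polyline points="87.335,52.443 79.249,38.763 56.993,27.945 20.567,19.989" fill="none" stroke="#ff0000"/>
  <polygon points="84.200,49.012 79.436,40.761 69.908,40.761 65.144,49.012 69.908,57.263 79.436,57.263" fill="none" stroke="#ff0000"/>
  <polyline points="88.047,52.510 55.454,72.986 34.063,78.057 23.875,67.722" fill="none" stroke="#ff0000"/>
  <polyline points="94.682,38.723 8.087,76.653 51.035,34.327" fill="none" stroke="#ff0000"/>
  <polygon points="42.614,48.614 75.865,48.614 75.865,75.683 42.614,75.683" fill="none" stroke="#ff0000"/>
</svg>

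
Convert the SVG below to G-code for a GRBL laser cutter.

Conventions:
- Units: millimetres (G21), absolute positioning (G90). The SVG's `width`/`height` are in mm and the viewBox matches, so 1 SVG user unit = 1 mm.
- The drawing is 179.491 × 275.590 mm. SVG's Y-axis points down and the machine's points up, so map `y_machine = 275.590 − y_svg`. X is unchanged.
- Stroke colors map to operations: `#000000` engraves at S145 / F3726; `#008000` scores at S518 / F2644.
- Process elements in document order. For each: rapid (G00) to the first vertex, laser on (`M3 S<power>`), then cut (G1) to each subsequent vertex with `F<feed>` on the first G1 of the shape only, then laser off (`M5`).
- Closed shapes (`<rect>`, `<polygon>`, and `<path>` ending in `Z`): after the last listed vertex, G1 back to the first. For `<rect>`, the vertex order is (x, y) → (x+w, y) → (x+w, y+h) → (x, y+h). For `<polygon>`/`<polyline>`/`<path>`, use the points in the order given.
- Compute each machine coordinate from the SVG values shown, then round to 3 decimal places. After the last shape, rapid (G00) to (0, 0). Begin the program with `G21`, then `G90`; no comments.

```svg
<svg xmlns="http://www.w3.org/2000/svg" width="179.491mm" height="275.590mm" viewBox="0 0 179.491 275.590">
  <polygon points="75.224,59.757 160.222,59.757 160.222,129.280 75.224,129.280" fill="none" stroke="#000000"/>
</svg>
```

Since the viewBox matches the mm dimensions, user units are millimetres directly. The only transform is the Y-flip y_m = 275.590 − y_svg.

Shape 1 is a rectangle drawn with `<polygon>`. Its stroke #000000 means engrave at S145, F3726. After flipping Y the toolpath is (75.224,215.833) → (160.222,215.833) → (160.222,146.310) → (75.224,146.310) → (75.224,215.833), returning to the start.

G21
G90
G00 X75.224 Y215.833
M3 S145
G1 X160.222 Y215.833 F3726
G1 X160.222 Y146.310
G1 X75.224 Y146.310
G1 X75.224 Y215.833
M5
G00 X0.000 Y0.000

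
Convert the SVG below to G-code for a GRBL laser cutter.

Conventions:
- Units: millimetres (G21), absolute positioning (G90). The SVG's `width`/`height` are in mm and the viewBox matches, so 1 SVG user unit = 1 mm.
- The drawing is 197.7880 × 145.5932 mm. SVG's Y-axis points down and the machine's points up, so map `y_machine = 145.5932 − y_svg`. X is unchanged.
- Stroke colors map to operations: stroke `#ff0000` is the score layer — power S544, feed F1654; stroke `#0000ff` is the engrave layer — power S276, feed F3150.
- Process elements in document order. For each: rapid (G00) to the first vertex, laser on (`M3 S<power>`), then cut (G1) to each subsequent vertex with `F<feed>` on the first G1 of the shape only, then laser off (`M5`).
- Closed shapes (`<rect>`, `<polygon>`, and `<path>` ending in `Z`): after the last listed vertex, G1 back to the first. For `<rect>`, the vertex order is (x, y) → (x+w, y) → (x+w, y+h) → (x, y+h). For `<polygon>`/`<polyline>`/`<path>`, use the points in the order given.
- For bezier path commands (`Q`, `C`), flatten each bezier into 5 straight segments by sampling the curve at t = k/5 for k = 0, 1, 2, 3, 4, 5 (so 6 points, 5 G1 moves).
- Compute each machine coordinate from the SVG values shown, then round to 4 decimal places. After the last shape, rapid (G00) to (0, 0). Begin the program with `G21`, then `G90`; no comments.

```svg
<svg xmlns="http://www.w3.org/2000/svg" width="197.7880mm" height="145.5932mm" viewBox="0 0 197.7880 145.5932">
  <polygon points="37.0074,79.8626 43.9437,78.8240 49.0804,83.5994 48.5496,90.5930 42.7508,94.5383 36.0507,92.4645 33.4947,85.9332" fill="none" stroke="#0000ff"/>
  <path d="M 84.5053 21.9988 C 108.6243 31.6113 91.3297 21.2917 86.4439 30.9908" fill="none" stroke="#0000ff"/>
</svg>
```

G21
G90
G00 X37.0074 Y65.7306
M3 S276
G1 X43.9437 Y66.7692 F3150
G1 X49.0804 Y61.9938
G1 X48.5496 Y55.0002
G1 X42.7508 Y51.0549
G1 X36.0507 Y53.1287
G1 X33.4947 Y59.6600
G1 X37.0074 Y65.7306
M5
G00 X84.5053 Y123.5944
M3 S276
G1 X94.4376 Y119.8991 F3150
G1 X97.0142 Y119.0700
G1 X94.8185 Y119.1892
G1 X90.4339 Y118.3392
G1 X86.4439 Y114.6024
M5
G00 X0.0000 Y0.0000

1 u = 1 mm; y_m = 145.5932 − y.

[1] `<polygon>` regular polygon, #0000ff→engrave S276 F3150: (37.0074,65.7306) → (43.9437,66.7692) → (49.0804,61.9938) → (48.5496,55.0002) → (42.7508,51.0549) → (36.0507,53.1287) → (33.4947,59.6600) → (37.0074,65.7306) (closed)

[2] `<path>` cubic bezier, #0000ff→engrave S276 F3150: (84.5053,123.5944) → (94.4376,119.8991) → (97.0142,119.0700) → (94.8185,119.1892) → (90.4339,118.3392) → (86.4439,114.6024)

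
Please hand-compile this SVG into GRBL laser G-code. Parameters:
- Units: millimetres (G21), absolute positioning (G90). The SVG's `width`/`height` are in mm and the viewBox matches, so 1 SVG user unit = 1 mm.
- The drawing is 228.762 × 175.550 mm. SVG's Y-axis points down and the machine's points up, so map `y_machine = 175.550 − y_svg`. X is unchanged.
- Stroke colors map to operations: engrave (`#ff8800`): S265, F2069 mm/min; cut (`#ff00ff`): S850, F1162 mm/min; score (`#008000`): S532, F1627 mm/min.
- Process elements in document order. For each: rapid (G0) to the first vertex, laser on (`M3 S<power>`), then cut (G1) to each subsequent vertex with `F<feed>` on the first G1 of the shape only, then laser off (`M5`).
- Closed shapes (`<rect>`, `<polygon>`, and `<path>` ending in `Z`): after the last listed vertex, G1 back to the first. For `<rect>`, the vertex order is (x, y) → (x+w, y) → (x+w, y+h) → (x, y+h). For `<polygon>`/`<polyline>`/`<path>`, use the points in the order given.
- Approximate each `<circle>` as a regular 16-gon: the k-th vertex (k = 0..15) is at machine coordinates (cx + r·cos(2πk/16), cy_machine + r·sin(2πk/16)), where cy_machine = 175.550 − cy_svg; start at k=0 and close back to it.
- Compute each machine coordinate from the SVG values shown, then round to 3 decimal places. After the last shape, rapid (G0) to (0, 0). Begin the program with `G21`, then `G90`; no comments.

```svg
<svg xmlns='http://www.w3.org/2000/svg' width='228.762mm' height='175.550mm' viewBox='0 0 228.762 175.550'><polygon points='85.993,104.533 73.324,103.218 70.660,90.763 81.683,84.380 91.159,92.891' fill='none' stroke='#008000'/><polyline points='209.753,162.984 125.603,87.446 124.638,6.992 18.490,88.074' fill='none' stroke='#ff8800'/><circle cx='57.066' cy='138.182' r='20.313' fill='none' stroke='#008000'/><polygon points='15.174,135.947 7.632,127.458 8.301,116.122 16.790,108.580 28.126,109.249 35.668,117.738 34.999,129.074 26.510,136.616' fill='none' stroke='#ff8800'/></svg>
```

G21
G90
G0 X85.993 Y71.017
M3 S532
G1 X73.324 Y72.332 F1627
G1 X70.660 Y84.787
G1 X81.683 Y91.170
G1 X91.159 Y82.659
G1 X85.993 Y71.017
M5
G0 X209.753 Y12.566
M3 S265
G1 X125.603 Y88.104 F2069
G1 X124.638 Y168.558
G1 X18.490 Y87.476
M5
G0 X77.379 Y37.368
M3 S532
G1 X75.833 Y45.141 F1627
G1 X71.429 Y51.731
G1 X64.839 Y56.135
G1 X57.066 Y57.681
G1 X49.293 Y56.135
G1 X42.703 Y51.731
G1 X38.299 Y45.141
G1 X36.753 Y37.368
G1 X38.299 Y29.595
G1 X42.703 Y23.005
G1 X49.293 Y18.601
G1 X57.066 Y17.055
G1 X64.839 Y18.601
G1 X71.429 Y23.005
G1 X75.833 Y29.595
G1 X77.379 Y37.368
M5
G0 X15.174 Y39.603
M3 S265
G1 X7.632 Y48.092 F2069
G1 X8.301 Y59.428
G1 X16.790 Y66.970
G1 X28.126 Y66.301
G1 X35.668 Y57.812
G1 X34.999 Y46.476
G1 X26.510 Y38.934
G1 X15.174 Y39.603
M5
G0 X0.000 Y0.000

1 u = 1 mm; y_m = 175.550 − y.

[1] `<polygon>` regular polygon, #008000→score S532 F1627: (85.993,71.017) → (73.324,72.332) → (70.660,84.787) → (81.683,91.170) → (91.159,82.659) → (85.993,71.017) (closed)

[2] `<polyline>` open polyline, #ff8800→engrave S265 F2069: (209.753,12.566) → (125.603,88.104) → (124.638,168.558) → (18.490,87.476)

[3] `<circle>` circle, #008000→score S532 F1627: (77.379,37.368) → (75.833,45.141) → (71.429,51.731) → (64.839,56.135) → (57.066,57.681) → (49.293,56.135) → (42.703,51.731) → (38.299,45.141) → (36.753,37.368) → (38.299,29.595) → (42.703,23.005) → (49.293,18.601) → (57.066,17.055) → (64.839,18.601) → (71.429,23.005) → (75.833,29.595) → (77.379,37.368) (closed)

[4] `<polygon>` regular polygon, #ff8800→engrave S265 F2069: (15.174,39.603) → (7.632,48.092) → (8.301,59.428) → (16.790,66.970) → (28.126,66.301) → (35.668,57.812) → (34.999,46.476) → (26.510,38.934) → (15.174,39.603) (closed)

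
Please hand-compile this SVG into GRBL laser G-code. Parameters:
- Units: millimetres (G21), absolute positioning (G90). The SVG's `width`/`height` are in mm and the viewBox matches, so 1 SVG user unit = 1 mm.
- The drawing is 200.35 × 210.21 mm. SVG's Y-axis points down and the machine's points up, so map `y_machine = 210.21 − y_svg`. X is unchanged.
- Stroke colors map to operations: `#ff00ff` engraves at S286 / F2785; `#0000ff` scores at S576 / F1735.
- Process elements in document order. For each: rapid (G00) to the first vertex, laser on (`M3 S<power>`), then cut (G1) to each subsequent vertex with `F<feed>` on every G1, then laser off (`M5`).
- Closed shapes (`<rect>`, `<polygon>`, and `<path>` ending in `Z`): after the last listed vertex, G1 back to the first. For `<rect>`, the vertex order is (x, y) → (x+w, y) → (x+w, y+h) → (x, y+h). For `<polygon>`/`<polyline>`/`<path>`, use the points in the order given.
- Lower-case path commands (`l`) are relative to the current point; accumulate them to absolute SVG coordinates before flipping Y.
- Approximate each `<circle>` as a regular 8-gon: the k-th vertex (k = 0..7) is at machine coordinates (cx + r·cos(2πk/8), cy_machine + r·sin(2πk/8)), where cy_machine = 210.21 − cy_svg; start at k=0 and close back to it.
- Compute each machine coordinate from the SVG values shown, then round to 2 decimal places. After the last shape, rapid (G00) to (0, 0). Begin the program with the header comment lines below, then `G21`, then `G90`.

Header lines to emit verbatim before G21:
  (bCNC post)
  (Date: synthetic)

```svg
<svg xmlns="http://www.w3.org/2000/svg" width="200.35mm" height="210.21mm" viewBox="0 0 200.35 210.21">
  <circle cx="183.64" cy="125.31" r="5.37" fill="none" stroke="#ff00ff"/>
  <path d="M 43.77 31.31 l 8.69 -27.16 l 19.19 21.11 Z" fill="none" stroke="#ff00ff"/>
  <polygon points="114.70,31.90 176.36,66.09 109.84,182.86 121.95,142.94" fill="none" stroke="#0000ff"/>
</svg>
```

(bCNC post)
(Date: synthetic)
G21
G90
G00 X189.01 Y84.90
M3 S286
G1 X187.44 Y88.70 F2785
G1 X183.64 Y90.27 F2785
G1 X179.84 Y88.70 F2785
G1 X178.27 Y84.90 F2785
G1 X179.84 Y81.10 F2785
G1 X183.64 Y79.53 F2785
G1 X187.44 Y81.10 F2785
G1 X189.01 Y84.90 F2785
M5
G00 X43.77 Y178.90
M3 S286
G1 X52.46 Y206.06 F2785
G1 X71.65 Y184.95 F2785
G1 X43.77 Y178.90 F2785
M5
G00 X114.70 Y178.31
M3 S576
G1 X176.36 Y144.12 F1735
G1 X109.84 Y27.35 F1735
G1 X121.95 Y67.27 F1735
G1 X114.70 Y178.31 F1735
M5
G00 X0.00 Y0.00

1 u = 1 mm; y_m = 210.21 − y.

[1] `<circle>` circle, #ff00ff→engrave S286 F2785: (189.01,84.90) → (187.44,88.70) → (183.64,90.27) → (179.84,88.70) → (178.27,84.90) → (179.84,81.10) → (183.64,79.53) → (187.44,81.10) → (189.01,84.90) (closed)

[2] `<path>` regular polygon, #ff00ff→engrave S286 F2785: (43.77,178.90) → (52.46,206.06) → (71.65,184.95) → (43.77,178.90) (closed)

[3] `<polygon>` closed polygon, #0000ff→score S576 F1735: (114.70,178.31) → (176.36,144.12) → (109.84,27.35) → (121.95,67.27) → (114.70,178.31) (closed)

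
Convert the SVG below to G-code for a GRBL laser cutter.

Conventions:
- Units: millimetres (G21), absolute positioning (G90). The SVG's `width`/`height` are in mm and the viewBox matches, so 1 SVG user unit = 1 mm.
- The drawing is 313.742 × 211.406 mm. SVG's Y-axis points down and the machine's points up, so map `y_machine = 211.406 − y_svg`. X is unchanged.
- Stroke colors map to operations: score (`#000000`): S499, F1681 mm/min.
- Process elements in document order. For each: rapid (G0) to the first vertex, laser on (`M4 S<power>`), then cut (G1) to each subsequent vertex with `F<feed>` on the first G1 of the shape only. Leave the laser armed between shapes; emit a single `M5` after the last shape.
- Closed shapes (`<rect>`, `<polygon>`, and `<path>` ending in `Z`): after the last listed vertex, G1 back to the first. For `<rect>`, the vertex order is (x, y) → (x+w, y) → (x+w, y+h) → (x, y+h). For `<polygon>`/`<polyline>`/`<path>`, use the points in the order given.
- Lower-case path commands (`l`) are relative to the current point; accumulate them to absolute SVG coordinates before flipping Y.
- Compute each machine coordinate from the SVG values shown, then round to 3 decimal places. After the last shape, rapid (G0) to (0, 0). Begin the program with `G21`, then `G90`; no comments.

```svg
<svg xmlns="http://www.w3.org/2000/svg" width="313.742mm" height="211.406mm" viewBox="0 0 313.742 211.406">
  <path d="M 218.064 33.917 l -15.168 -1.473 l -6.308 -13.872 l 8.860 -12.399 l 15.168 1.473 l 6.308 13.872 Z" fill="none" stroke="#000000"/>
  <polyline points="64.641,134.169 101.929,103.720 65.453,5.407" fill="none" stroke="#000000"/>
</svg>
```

G21
G90
G0 X218.064 Y177.489
M4 S499
G1 X202.896 Y178.962 F1681
G1 X196.588 Y192.834
G1 X205.448 Y205.233
G1 X220.616 Y203.760
G1 X226.924 Y189.888
G1 X218.064 Y177.489
G0 X64.641 Y77.237
M4 S499
G1 X101.929 Y107.686 F1681
G1 X65.453 Y205.999
M5
G0 X0.000 Y0.000

viewBox `0 0 313.742 211.406` with mm width/height → 1 unit = 1 mm. Flip: y_m = 211.406 − y_svg.

**Shape 1** — `<path>` regular polygon, stroke `#000000` → score (S499, F1681). Machine vertices: (218.064,177.489) → (202.896,178.962) → (196.588,192.834) → (205.448,205.233) → (220.616,203.760) → (226.924,189.888) → (218.064,177.489). Closed: final G1 returns to the first vertex.

**Shape 2** — `<polyline>` open polyline, stroke `#000000` → score (S499, F1681). Machine vertices: (64.641,77.237) → (101.929,107.686) → (65.453,205.999). Open path.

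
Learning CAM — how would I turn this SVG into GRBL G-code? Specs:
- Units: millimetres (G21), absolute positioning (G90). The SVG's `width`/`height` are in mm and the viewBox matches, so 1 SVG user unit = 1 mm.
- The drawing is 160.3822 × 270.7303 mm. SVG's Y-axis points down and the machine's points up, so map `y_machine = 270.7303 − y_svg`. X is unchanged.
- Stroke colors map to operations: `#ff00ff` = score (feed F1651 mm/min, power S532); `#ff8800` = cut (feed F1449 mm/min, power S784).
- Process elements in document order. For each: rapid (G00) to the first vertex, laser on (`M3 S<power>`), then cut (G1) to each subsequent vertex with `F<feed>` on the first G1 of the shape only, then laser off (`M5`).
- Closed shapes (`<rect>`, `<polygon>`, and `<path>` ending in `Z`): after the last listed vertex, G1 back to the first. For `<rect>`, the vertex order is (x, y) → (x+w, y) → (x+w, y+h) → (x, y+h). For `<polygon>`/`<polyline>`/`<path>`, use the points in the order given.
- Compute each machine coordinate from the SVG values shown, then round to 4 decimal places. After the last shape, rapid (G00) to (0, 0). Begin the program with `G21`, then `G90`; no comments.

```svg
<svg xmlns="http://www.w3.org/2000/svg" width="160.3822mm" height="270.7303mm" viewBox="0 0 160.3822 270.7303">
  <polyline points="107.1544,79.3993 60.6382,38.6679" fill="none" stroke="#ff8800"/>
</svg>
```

1 u = 1 mm; y_m = 270.7303 − y.

[1] `<polyline>` line segment, #ff8800→cut S784 F1449: (107.1544,191.3310) → (60.6382,232.0624)

G21
G90
G00 X107.1544 Y191.3310
M3 S784
G1 X60.6382 Y232.0624 F1449
M5
G00 X0.0000 Y0.0000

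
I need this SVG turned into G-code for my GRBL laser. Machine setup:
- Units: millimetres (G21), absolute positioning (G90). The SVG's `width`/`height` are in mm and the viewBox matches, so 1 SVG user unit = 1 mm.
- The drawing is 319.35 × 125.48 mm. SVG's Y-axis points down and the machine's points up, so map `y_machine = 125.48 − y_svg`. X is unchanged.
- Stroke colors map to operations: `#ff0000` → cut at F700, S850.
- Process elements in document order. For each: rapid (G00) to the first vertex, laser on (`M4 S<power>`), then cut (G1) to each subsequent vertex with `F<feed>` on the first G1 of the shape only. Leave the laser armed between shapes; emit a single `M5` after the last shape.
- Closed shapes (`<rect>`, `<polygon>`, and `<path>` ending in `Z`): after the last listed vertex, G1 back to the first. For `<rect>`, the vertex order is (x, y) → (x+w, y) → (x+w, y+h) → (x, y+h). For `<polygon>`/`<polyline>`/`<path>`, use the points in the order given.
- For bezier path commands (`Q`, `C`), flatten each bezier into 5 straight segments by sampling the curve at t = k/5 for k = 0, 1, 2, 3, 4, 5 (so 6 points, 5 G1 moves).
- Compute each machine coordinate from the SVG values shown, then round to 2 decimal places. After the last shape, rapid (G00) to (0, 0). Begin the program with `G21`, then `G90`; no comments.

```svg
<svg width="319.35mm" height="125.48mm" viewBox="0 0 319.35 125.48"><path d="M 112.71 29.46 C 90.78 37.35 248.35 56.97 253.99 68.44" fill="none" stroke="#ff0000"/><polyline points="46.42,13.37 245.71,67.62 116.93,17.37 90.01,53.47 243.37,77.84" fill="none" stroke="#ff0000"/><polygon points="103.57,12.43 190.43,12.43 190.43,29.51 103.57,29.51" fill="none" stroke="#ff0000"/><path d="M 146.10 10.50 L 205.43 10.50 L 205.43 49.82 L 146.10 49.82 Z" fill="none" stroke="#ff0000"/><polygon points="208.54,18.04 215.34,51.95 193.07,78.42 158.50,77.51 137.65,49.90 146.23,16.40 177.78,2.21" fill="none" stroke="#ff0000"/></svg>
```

G21
G90
G00 X112.71 Y96.02
M4 S850
G1 X118.44 Y90.04 F700
G1 X151.34 Y82.19
G1 X195.51 Y73.44
G1 X235.03 Y64.74
G1 X253.99 Y57.04
G00 X46.42 Y112.11
M4 S850
G1 X245.71 Y57.86 F700
G1 X116.93 Y108.11
G1 X90.01 Y72.01
G1 X243.37 Y47.64
G00 X103.57 Y113.05
M4 S850
G1 X190.43 Y113.05 F700
G1 X190.43 Y95.97
G1 X103.57 Y95.97
G1 X103.57 Y113.05
G00 X146.10 Y114.98
M4 S850
G1 X205.43 Y114.98 F700
G1 X205.43 Y75.66
G1 X146.10 Y75.66
G1 X146.10 Y114.98
G00 X208.54 Y107.44
M4 S850
G1 X215.34 Y73.53 F700
G1 X193.07 Y47.06
G1 X158.50 Y47.97
G1 X137.65 Y75.58
G1 X146.23 Y109.08
G1 X177.78 Y123.27
G1 X208.54 Y107.44
M5
G00 X0.00 Y0.00

1 u = 1 mm; y_m = 125.48 − y.

[1] `<path>` cubic bezier, #ff0000→cut S850 F700: (112.71,96.02) → (118.44,90.04) → (151.34,82.19) → (195.51,73.44) → (235.03,64.74) → (253.99,57.04)

[2] `<polyline>` open polyline, #ff0000→cut S850 F700: (46.42,112.11) → (245.71,57.86) → (116.93,108.11) → (90.01,72.01) → (243.37,47.64)

[3] `<polygon>` rectangle, #ff0000→cut S850 F700: (103.57,113.05) → (190.43,113.05) → (190.43,95.97) → (103.57,95.97) → (103.57,113.05) (closed)

[4] `<path>` rectangle, #ff0000→cut S850 F700: (146.10,114.98) → (205.43,114.98) → (205.43,75.66) → (146.10,75.66) → (146.10,114.98) (closed)

[5] `<polygon>` regular polygon, #ff0000→cut S850 F700: (208.54,107.44) → (215.34,73.53) → (193.07,47.06) → (158.50,47.97) → (137.65,75.58) → (146.23,109.08) → (177.78,123.27) → (208.54,107.44) (closed)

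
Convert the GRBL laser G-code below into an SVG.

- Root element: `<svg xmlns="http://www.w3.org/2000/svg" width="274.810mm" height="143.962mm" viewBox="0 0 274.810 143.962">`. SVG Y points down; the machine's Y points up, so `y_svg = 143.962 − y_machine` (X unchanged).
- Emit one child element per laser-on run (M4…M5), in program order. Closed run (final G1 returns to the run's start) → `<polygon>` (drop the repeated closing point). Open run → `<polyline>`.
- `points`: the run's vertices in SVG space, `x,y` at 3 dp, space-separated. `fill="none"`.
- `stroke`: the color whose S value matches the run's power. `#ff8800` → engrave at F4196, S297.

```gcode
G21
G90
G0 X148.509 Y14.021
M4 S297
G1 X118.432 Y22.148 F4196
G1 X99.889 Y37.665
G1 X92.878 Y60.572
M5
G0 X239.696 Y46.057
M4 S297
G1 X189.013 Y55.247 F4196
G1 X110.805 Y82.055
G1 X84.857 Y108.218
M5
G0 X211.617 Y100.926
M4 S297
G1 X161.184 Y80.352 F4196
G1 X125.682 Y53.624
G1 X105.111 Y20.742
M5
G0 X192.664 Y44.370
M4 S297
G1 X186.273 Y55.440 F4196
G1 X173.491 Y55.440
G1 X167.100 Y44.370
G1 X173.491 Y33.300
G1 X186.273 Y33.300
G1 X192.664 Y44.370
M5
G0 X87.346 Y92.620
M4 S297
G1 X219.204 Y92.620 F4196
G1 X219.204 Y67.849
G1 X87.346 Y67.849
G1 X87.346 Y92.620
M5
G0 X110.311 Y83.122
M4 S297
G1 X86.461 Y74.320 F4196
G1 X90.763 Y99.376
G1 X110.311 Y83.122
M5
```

<svg xmlns="http://www.w3.org/2000/svg" width="274.810mm" height="143.962mm" viewBox="0 0 274.810 143.962">
  <polyline points="148.509,129.941 118.432,121.814 99.889,106.297 92.878,83.390" fill="none" stroke="#ff8800"/>
  <polyline points="239.696,97.905 189.013,88.715 110.805,61.907 84.857,35.744" fill="none" stroke="#ff8800"/>
  <polyline points="211.617,43.036 161.184,63.610 125.682,90.338 105.111,123.220" fill="none" stroke="#ff8800"/>
  <polygon points="192.664,99.592 186.273,88.522 173.491,88.522 167.100,99.592 173.491,110.662 186.273,110.662" fill="none" stroke="#ff8800"/>
  <polygon points="87.346,51.342 219.204,51.342 219.204,76.113 87.346,76.113" fill="none" stroke="#ff8800"/>
  <polygon points="110.311,60.840 86.461,69.642 90.763,44.586" fill="none" stroke="#ff8800"/>
</svg>

Machine Y-up, SVG Y-down with viewBox height 143.962, so y_svg = 143.962 − y_machine; X carries over. Every run uses S297, so all elements get stroke `#ff8800` (engrave).

Run 1: The run is open, so emit a `<polyline>` with points (Y-flipped): 148.509,129.941 118.432,121.814 99.889,106.297 92.878,83.390.

Run 2: The run is open, so emit a `<polyline>` with points (Y-flipped): 239.696,97.905 189.013,88.715 110.805,61.907 84.857,35.744.

Run 3: The run is open, so emit a `<polyline>` with points (Y-flipped): 211.617,43.036 161.184,63.610 125.682,90.338 105.111,123.220.

Run 4: The run returns to its start, so emit a `<polygon>` with points (Y-flipped): 192.664,99.592 186.273,88.522 173.491,88.522 167.100,99.592 173.491,110.662 186.273,110.662.

Run 5: The run returns to its start, so emit a `<polygon>` with points (Y-flipped): 87.346,51.342 219.204,51.342 219.204,76.113 87.346,76.113.

Run 6: The run returns to its start, so emit a `<polygon>` with points (Y-flipped): 110.311,60.840 86.461,69.642 90.763,44.586.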